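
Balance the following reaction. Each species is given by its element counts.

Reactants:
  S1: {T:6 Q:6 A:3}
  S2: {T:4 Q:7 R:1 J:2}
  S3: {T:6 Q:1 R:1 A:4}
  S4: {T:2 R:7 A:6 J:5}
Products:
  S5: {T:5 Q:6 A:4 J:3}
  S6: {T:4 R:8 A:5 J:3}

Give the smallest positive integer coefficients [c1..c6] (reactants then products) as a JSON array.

T: 2·6+3·4+3·6+6·2 = 54 | 6·5+6·4 = 54
Q: 2·6+3·7+3·1+6·0 = 36 | 6·6+6·0 = 36
R: 2·0+3·1+3·1+6·7 = 48 | 6·0+6·8 = 48
A: 2·3+3·0+3·4+6·6 = 54 | 6·4+6·5 = 54
J: 2·0+3·2+3·0+6·5 = 36 | 6·3+6·3 = 36
gcd(2,3,3,6,6,6) = 1

Coefficients: [2, 3, 3, 6, 6, 6]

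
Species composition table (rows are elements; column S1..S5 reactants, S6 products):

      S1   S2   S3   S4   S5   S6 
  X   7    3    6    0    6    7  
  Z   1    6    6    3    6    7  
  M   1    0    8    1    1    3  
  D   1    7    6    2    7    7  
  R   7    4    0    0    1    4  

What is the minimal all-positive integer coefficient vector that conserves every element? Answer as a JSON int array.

X: 2·7+1·3+1·6+3·0+2·6 = 35 | 5·7 = 35
Z: 2·1+1·6+1·6+3·3+2·6 = 35 | 5·7 = 35
M: 2·1+1·0+1·8+3·1+2·1 = 15 | 5·3 = 15
D: 2·1+1·7+1·6+3·2+2·7 = 35 | 5·7 = 35
R: 2·7+1·4+1·0+3·0+2·1 = 20 | 5·4 = 20
gcd(2,1,1,3,2,5) = 1

Coefficients: [2, 1, 1, 3, 2, 5]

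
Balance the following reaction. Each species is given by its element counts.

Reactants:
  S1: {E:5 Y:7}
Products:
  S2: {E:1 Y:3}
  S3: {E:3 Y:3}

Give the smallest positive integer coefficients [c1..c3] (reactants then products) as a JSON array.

Coefficients: [3, 3, 4]

E: 3·5 = 15 | 3·1+4·3 = 15
Y: 3·7 = 21 | 3·3+4·3 = 21
gcd(3,3,4) = 1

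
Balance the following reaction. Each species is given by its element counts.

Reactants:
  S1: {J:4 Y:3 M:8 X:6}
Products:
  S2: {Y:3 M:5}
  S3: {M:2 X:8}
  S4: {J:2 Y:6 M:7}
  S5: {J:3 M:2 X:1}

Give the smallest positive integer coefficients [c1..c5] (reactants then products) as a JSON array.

J: 5·4 = 20 | 3·0+3·0+1·2+6·3 = 20
Y: 5·3 = 15 | 3·3+3·0+1·6+6·0 = 15
M: 5·8 = 40 | 3·5+3·2+1·7+6·2 = 40
X: 5·6 = 30 | 3·0+3·8+1·0+6·1 = 30
gcd(5,3,3,1,6) = 1

Coefficients: [5, 3, 3, 1, 6]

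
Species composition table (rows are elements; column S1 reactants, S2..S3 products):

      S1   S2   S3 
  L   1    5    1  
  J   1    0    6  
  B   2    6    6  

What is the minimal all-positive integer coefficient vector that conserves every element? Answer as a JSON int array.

L: 6·1 = 6 | 1·5+1·1 = 6
J: 6·1 = 6 | 1·0+1·6 = 6
B: 6·2 = 12 | 1·6+1·6 = 12
gcd(6,1,1) = 1

Coefficients: [6, 1, 1]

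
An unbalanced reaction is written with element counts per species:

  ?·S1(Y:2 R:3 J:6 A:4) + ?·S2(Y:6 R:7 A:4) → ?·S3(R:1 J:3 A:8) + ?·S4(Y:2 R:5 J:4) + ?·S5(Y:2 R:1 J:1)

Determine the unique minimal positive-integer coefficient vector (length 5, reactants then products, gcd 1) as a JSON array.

Coefficients: [3, 1, 2, 2, 4]

Y: 3·2+1·6 = 12 | 2·0+2·2+4·2 = 12
R: 3·3+1·7 = 16 | 2·1+2·5+4·1 = 16
J: 3·6+1·0 = 18 | 2·3+2·4+4·1 = 18
A: 3·4+1·4 = 16 | 2·8+2·0+4·0 = 16
gcd(3,1,2,2,4) = 1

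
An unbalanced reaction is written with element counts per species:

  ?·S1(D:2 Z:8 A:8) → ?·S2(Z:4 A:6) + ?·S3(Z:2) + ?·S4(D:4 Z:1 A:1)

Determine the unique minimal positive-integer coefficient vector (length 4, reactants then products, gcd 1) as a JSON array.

D: 4·2 = 8 | 5·0+5·0+2·4 = 8
Z: 4·8 = 32 | 5·4+5·2+2·1 = 32
A: 4·8 = 32 | 5·6+5·0+2·1 = 32
gcd(4,5,5,2) = 1

Coefficients: [4, 5, 5, 2]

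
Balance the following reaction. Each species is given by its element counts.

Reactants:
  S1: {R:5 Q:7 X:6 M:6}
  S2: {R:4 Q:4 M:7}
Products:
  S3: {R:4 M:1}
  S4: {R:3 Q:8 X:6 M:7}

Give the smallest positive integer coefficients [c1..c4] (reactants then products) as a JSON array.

Coefficients: [4, 1, 3, 4]

R: 4·5+1·4 = 24 | 3·4+4·3 = 24
Q: 4·7+1·4 = 32 | 3·0+4·8 = 32
X: 4·6+1·0 = 24 | 3·0+4·6 = 24
M: 4·6+1·7 = 31 | 3·1+4·7 = 31
gcd(4,1,3,4) = 1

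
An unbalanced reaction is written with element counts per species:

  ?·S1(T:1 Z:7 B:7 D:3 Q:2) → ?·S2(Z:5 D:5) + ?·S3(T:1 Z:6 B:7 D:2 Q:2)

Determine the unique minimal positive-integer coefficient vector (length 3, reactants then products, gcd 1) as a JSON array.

T: 5·1 = 5 | 1·0+5·1 = 5
Z: 5·7 = 35 | 1·5+5·6 = 35
B: 5·7 = 35 | 1·0+5·7 = 35
D: 5·3 = 15 | 1·5+5·2 = 15
Q: 5·2 = 10 | 1·0+5·2 = 10
gcd(5,1,5) = 1

Coefficients: [5, 1, 5]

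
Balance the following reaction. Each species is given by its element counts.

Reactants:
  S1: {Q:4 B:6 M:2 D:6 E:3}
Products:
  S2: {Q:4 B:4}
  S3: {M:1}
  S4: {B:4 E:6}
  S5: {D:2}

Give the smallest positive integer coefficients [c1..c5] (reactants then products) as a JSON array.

Q: 2·4 = 8 | 2·4+4·0+1·0+6·0 = 8
B: 2·6 = 12 | 2·4+4·0+1·4+6·0 = 12
M: 2·2 = 4 | 2·0+4·1+1·0+6·0 = 4
D: 2·6 = 12 | 2·0+4·0+1·0+6·2 = 12
E: 2·3 = 6 | 2·0+4·0+1·6+6·0 = 6
gcd(2,2,4,1,6) = 1

Coefficients: [2, 2, 4, 1, 6]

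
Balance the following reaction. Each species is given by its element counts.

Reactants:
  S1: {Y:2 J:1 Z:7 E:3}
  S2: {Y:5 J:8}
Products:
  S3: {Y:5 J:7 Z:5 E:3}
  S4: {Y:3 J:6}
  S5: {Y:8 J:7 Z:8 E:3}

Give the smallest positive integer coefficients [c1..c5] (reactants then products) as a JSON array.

Y: 3·2+6·5 = 36 | 1·5+5·3+2·8 = 36
J: 3·1+6·8 = 51 | 1·7+5·6+2·7 = 51
Z: 3·7+6·0 = 21 | 1·5+5·0+2·8 = 21
E: 3·3+6·0 = 9 | 1·3+5·0+2·3 = 9
gcd(3,6,1,5,2) = 1

Coefficients: [3, 6, 1, 5, 2]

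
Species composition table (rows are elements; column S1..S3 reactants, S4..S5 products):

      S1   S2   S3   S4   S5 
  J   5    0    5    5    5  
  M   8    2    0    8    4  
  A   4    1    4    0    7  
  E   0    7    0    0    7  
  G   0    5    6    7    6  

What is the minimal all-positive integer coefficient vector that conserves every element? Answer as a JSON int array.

J: 3·5+4·0+3·5 = 30 | 2·5+4·5 = 30
M: 3·8+4·2+3·0 = 32 | 2·8+4·4 = 32
A: 3·4+4·1+3·4 = 28 | 2·0+4·7 = 28
E: 3·0+4·7+3·0 = 28 | 2·0+4·7 = 28
G: 3·0+4·5+3·6 = 38 | 2·7+4·6 = 38
gcd(3,4,3,2,4) = 1

Coefficients: [3, 4, 3, 2, 4]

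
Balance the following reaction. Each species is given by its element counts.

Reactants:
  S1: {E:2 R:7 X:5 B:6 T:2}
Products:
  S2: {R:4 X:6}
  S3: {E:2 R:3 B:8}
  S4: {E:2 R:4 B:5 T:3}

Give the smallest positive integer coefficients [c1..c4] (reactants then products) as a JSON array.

E: 6·2 = 12 | 5·0+2·2+4·2 = 12
R: 6·7 = 42 | 5·4+2·3+4·4 = 42
X: 6·5 = 30 | 5·6+2·0+4·0 = 30
B: 6·6 = 36 | 5·0+2·8+4·5 = 36
T: 6·2 = 12 | 5·0+2·0+4·3 = 12
gcd(6,5,2,4) = 1

Coefficients: [6, 5, 2, 4]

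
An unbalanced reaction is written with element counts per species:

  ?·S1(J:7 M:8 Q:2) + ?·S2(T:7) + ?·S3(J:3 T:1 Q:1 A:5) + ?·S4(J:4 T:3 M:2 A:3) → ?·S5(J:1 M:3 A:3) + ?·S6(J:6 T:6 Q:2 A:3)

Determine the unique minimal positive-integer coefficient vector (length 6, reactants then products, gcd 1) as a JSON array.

J: 2·7+3·0+6·3+1·4 = 36 | 6·1+5·6 = 36
T: 2·0+3·7+6·1+1·3 = 30 | 6·0+5·6 = 30
M: 2·8+3·0+6·0+1·2 = 18 | 6·3+5·0 = 18
Q: 2·2+3·0+6·1+1·0 = 10 | 6·0+5·2 = 10
A: 2·0+3·0+6·5+1·3 = 33 | 6·3+5·3 = 33
gcd(2,3,6,1,6,5) = 1

Coefficients: [2, 3, 6, 1, 6, 5]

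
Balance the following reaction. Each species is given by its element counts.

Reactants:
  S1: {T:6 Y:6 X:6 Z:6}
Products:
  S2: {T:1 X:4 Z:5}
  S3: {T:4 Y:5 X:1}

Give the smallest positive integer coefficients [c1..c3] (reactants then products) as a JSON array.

Coefficients: [5, 6, 6]

T: 5·6 = 30 | 6·1+6·4 = 30
Y: 5·6 = 30 | 6·0+6·5 = 30
X: 5·6 = 30 | 6·4+6·1 = 30
Z: 5·6 = 30 | 6·5+6·0 = 30
gcd(5,6,6) = 1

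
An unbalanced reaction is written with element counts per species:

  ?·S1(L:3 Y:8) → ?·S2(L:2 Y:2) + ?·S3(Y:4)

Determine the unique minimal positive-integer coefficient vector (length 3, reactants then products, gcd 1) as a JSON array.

L: 4·3 = 12 | 6·2+5·0 = 12
Y: 4·8 = 32 | 6·2+5·4 = 32
gcd(4,6,5) = 1

Coefficients: [4, 6, 5]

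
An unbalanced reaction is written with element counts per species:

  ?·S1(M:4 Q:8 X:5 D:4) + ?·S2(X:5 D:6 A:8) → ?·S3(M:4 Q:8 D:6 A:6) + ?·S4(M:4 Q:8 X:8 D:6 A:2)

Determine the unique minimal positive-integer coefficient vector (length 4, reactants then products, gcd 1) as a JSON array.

M: 6·4+2·0 = 24 | 1·4+5·4 = 24
Q: 6·8+2·0 = 48 | 1·8+5·8 = 48
X: 6·5+2·5 = 40 | 1·0+5·8 = 40
D: 6·4+2·6 = 36 | 1·6+5·6 = 36
A: 6·0+2·8 = 16 | 1·6+5·2 = 16
gcd(6,2,1,5) = 1

Coefficients: [6, 2, 1, 5]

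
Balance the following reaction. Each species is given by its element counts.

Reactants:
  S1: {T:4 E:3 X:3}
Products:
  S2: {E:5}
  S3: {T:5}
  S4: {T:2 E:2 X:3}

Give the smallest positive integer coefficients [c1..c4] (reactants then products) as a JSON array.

Coefficients: [5, 1, 2, 5]

T: 5·4 = 20 | 1·0+2·5+5·2 = 20
E: 5·3 = 15 | 1·5+2·0+5·2 = 15
X: 5·3 = 15 | 1·0+2·0+5·3 = 15
gcd(5,1,2,5) = 1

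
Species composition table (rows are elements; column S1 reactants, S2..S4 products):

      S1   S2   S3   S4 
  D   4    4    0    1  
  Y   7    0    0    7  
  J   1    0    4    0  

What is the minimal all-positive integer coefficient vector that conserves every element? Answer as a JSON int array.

Coefficients: [4, 3, 1, 4]

D: 4·4 = 16 | 3·4+1·0+4·1 = 16
Y: 4·7 = 28 | 3·0+1·0+4·7 = 28
J: 4·1 = 4 | 3·0+1·4+4·0 = 4
gcd(4,3,1,4) = 1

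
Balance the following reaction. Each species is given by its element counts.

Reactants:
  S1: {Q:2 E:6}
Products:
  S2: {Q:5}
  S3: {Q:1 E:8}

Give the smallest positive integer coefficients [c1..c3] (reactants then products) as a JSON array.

Q: 4·2 = 8 | 1·5+3·1 = 8
E: 4·6 = 24 | 1·0+3·8 = 24
gcd(4,1,3) = 1

Coefficients: [4, 1, 3]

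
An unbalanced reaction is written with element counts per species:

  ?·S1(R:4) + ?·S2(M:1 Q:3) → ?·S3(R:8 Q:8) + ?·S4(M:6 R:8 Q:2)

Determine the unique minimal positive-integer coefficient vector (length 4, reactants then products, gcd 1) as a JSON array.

Coefficients: [6, 6, 2, 1]

M: 6·0+6·1 = 6 | 2·0+1·6 = 6
R: 6·4+6·0 = 24 | 2·8+1·8 = 24
Q: 6·0+6·3 = 18 | 2·8+1·2 = 18
gcd(6,6,2,1) = 1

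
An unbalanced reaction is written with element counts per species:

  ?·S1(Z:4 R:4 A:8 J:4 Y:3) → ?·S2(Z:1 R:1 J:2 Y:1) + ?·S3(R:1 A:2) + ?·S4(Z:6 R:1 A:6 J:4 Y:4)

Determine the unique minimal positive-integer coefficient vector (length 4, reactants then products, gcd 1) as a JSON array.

Z: 2·4 = 8 | 2·1+5·0+1·6 = 8
R: 2·4 = 8 | 2·1+5·1+1·1 = 8
A: 2·8 = 16 | 2·0+5·2+1·6 = 16
J: 2·4 = 8 | 2·2+5·0+1·4 = 8
Y: 2·3 = 6 | 2·1+5·0+1·4 = 6
gcd(2,2,5,1) = 1

Coefficients: [2, 2, 5, 1]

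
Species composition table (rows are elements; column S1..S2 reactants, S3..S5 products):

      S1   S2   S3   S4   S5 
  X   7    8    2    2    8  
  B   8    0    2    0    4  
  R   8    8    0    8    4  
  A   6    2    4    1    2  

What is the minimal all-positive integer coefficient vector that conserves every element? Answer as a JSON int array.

X: 4·7+5·8 = 68 | 4·2+6·2+6·8 = 68
B: 4·8+5·0 = 32 | 4·2+6·0+6·4 = 32
R: 4·8+5·8 = 72 | 4·0+6·8+6·4 = 72
A: 4·6+5·2 = 34 | 4·4+6·1+6·2 = 34
gcd(4,5,4,6,6) = 1

Coefficients: [4, 5, 4, 6, 6]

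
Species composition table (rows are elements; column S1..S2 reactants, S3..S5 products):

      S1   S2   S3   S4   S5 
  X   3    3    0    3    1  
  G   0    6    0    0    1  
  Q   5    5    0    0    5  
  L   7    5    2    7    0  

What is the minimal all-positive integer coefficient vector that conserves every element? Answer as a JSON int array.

X: 5·3+1·3 = 18 | 6·0+4·3+6·1 = 18
G: 5·0+1·6 = 6 | 6·0+4·0+6·1 = 6
Q: 5·5+1·5 = 30 | 6·0+4·0+6·5 = 30
L: 5·7+1·5 = 40 | 6·2+4·7+6·0 = 40
gcd(5,1,6,4,6) = 1

Coefficients: [5, 1, 6, 4, 6]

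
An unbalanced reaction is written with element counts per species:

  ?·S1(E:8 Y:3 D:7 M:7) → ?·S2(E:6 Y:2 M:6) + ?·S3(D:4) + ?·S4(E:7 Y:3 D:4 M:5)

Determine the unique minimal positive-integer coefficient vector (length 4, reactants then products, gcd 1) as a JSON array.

Coefficients: [4, 3, 5, 2]

E: 4·8 = 32 | 3·6+5·0+2·7 = 32
Y: 4·3 = 12 | 3·2+5·0+2·3 = 12
D: 4·7 = 28 | 3·0+5·4+2·4 = 28
M: 4·7 = 28 | 3·6+5·0+2·5 = 28
gcd(4,3,5,2) = 1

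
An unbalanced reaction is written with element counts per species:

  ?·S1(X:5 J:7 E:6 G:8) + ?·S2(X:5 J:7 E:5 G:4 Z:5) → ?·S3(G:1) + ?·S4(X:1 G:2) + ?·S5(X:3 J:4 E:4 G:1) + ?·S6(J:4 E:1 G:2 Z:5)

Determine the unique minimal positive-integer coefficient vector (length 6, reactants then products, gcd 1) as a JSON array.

Coefficients: [2, 2, 5, 5, 5, 2]

X: 2·5+2·5 = 20 | 5·0+5·1+5·3+2·0 = 20
J: 2·7+2·7 = 28 | 5·0+5·0+5·4+2·4 = 28
E: 2·6+2·5 = 22 | 5·0+5·0+5·4+2·1 = 22
G: 2·8+2·4 = 24 | 5·1+5·2+5·1+2·2 = 24
Z: 2·0+2·5 = 10 | 5·0+5·0+5·0+2·5 = 10
gcd(2,2,5,5,5,2) = 1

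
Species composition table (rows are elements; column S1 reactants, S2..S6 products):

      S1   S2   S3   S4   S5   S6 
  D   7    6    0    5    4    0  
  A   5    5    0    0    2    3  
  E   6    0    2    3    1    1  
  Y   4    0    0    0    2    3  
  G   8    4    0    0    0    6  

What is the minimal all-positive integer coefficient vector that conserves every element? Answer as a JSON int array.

D: 5·7 = 35 | 1·6+4·0+5·5+1·4+6·0 = 35
A: 5·5 = 25 | 1·5+4·0+5·0+1·2+6·3 = 25
E: 5·6 = 30 | 1·0+4·2+5·3+1·1+6·1 = 30
Y: 5·4 = 20 | 1·0+4·0+5·0+1·2+6·3 = 20
G: 5·8 = 40 | 1·4+4·0+5·0+1·0+6·6 = 40
gcd(5,1,4,5,1,6) = 1

Coefficients: [5, 1, 4, 5, 1, 6]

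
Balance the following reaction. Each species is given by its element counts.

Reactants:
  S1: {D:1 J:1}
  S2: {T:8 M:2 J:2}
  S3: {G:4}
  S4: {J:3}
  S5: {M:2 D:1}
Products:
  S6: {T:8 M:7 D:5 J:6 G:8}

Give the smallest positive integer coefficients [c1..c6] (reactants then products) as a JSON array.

Coefficients: [5, 2, 4, 1, 5, 2]

T: 5·0+2·8+4·0+1·0+5·0 = 16 | 2·8 = 16
M: 5·0+2·2+4·0+1·0+5·2 = 14 | 2·7 = 14
D: 5·1+2·0+4·0+1·0+5·1 = 10 | 2·5 = 10
J: 5·1+2·2+4·0+1·3+5·0 = 12 | 2·6 = 12
G: 5·0+2·0+4·4+1·0+5·0 = 16 | 2·8 = 16
gcd(5,2,4,1,5,2) = 1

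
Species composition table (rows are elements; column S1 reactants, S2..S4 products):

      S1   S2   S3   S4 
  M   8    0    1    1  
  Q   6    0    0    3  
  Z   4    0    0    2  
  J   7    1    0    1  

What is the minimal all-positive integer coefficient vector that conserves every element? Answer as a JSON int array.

M: 1·8 = 8 | 5·0+6·1+2·1 = 8
Q: 1·6 = 6 | 5·0+6·0+2·3 = 6
Z: 1·4 = 4 | 5·0+6·0+2·2 = 4
J: 1·7 = 7 | 5·1+6·0+2·1 = 7
gcd(1,5,6,2) = 1

Coefficients: [1, 5, 6, 2]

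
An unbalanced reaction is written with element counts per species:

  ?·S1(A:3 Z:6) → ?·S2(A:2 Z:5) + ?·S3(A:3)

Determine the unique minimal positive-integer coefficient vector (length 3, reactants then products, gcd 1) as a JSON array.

A: 5·3 = 15 | 6·2+1·3 = 15
Z: 5·6 = 30 | 6·5+1·0 = 30
gcd(5,6,1) = 1

Coefficients: [5, 6, 1]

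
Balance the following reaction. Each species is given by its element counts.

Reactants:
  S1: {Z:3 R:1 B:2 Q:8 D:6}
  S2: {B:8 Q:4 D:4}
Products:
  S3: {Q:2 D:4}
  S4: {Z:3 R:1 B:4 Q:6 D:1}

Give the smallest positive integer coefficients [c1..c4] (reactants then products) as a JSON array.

Coefficients: [4, 1, 6, 4]

Z: 4·3+1·0 = 12 | 6·0+4·3 = 12
R: 4·1+1·0 = 4 | 6·0+4·1 = 4
B: 4·2+1·8 = 16 | 6·0+4·4 = 16
Q: 4·8+1·4 = 36 | 6·2+4·6 = 36
D: 4·6+1·4 = 28 | 6·4+4·1 = 28
gcd(4,1,6,4) = 1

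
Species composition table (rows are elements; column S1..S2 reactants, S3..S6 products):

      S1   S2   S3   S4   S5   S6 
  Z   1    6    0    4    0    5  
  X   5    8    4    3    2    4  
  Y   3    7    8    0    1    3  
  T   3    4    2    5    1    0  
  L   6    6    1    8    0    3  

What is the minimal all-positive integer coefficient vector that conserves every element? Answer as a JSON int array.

Coefficients: [1, 6, 3, 3, 6, 5]

Z: 1·1+6·6 = 37 | 3·0+3·4+6·0+5·5 = 37
X: 1·5+6·8 = 53 | 3·4+3·3+6·2+5·4 = 53
Y: 1·3+6·7 = 45 | 3·8+3·0+6·1+5·3 = 45
T: 1·3+6·4 = 27 | 3·2+3·5+6·1+5·0 = 27
L: 1·6+6·6 = 42 | 3·1+3·8+6·0+5·3 = 42
gcd(1,6,3,3,6,5) = 1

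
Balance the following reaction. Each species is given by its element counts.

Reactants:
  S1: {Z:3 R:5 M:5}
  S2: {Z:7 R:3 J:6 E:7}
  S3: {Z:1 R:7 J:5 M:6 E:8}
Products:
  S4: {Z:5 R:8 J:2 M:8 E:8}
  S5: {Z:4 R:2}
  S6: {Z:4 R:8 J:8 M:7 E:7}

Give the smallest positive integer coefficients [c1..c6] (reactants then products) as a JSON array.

Z: 5·3+3·7+2·1 = 38 | 2·5+4·4+3·4 = 38
R: 5·5+3·3+2·7 = 48 | 2·8+4·2+3·8 = 48
J: 5·0+3·6+2·5 = 28 | 2·2+4·0+3·8 = 28
M: 5·5+3·0+2·6 = 37 | 2·8+4·0+3·7 = 37
E: 5·0+3·7+2·8 = 37 | 2·8+4·0+3·7 = 37
gcd(5,3,2,2,4,3) = 1

Coefficients: [5, 3, 2, 2, 4, 3]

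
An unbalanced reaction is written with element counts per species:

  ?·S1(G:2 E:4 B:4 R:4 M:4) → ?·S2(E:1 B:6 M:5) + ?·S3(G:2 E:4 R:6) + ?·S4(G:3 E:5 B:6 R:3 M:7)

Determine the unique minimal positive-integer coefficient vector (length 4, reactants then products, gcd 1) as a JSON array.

Coefficients: [6, 2, 3, 2]

G: 6·2 = 12 | 2·0+3·2+2·3 = 12
E: 6·4 = 24 | 2·1+3·4+2·5 = 24
B: 6·4 = 24 | 2·6+3·0+2·6 = 24
R: 6·4 = 24 | 2·0+3·6+2·3 = 24
M: 6·4 = 24 | 2·5+3·0+2·7 = 24
gcd(6,2,3,2) = 1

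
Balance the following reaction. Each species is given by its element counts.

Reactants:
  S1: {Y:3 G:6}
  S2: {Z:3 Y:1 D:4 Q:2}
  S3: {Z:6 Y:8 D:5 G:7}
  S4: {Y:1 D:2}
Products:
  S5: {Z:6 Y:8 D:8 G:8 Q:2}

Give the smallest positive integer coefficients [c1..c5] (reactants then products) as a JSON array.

Coefficients: [3, 4, 2, 3, 4]

Z: 3·0+4·3+2·6+3·0 = 24 | 4·6 = 24
Y: 3·3+4·1+2·8+3·1 = 32 | 4·8 = 32
D: 3·0+4·4+2·5+3·2 = 32 | 4·8 = 32
G: 3·6+4·0+2·7+3·0 = 32 | 4·8 = 32
Q: 3·0+4·2+2·0+3·0 = 8 | 4·2 = 8
gcd(3,4,2,3,4) = 1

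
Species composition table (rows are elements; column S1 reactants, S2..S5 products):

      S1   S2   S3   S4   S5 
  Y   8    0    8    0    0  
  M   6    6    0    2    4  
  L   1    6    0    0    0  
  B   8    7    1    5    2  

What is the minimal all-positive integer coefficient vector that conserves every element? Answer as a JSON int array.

Y: 6·8 = 48 | 1·0+6·8+5·0+5·0 = 48
M: 6·6 = 36 | 1·6+6·0+5·2+5·4 = 36
L: 6·1 = 6 | 1·6+6·0+5·0+5·0 = 6
B: 6·8 = 48 | 1·7+6·1+5·5+5·2 = 48
gcd(6,1,6,5,5) = 1

Coefficients: [6, 1, 6, 5, 5]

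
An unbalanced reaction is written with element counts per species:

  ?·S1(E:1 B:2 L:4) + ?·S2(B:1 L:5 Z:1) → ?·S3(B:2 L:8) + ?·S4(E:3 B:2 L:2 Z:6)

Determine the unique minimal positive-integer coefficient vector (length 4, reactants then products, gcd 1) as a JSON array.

E: 3·1+6·0 = 3 | 5·0+1·3 = 3
B: 3·2+6·1 = 12 | 5·2+1·2 = 12
L: 3·4+6·5 = 42 | 5·8+1·2 = 42
Z: 3·0+6·1 = 6 | 5·0+1·6 = 6
gcd(3,6,5,1) = 1

Coefficients: [3, 6, 5, 1]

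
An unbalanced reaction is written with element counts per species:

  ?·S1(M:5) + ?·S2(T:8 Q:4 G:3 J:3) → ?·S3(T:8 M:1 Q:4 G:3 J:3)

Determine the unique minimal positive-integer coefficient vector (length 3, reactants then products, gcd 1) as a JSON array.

Coefficients: [1, 5, 5]

T: 1·0+5·8 = 40 | 5·8 = 40
M: 1·5+5·0 = 5 | 5·1 = 5
Q: 1·0+5·4 = 20 | 5·4 = 20
G: 1·0+5·3 = 15 | 5·3 = 15
J: 1·0+5·3 = 15 | 5·3 = 15
gcd(1,5,5) = 1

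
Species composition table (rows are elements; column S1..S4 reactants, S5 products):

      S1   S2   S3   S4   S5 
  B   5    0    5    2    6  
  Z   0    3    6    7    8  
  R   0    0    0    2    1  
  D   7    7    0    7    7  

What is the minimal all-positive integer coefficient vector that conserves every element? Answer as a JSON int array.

B: 2·5+1·0+4·5+3·2 = 36 | 6·6 = 36
Z: 2·0+1·3+4·6+3·7 = 48 | 6·8 = 48
R: 2·0+1·0+4·0+3·2 = 6 | 6·1 = 6
D: 2·7+1·7+4·0+3·7 = 42 | 6·7 = 42
gcd(2,1,4,3,6) = 1

Coefficients: [2, 1, 4, 3, 6]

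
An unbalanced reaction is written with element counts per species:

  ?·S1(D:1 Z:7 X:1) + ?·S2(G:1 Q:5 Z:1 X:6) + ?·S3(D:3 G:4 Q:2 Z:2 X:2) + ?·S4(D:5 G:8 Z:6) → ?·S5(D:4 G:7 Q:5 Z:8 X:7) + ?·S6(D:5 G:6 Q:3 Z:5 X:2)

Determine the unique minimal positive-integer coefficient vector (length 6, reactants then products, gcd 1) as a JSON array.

D: 2·1+4·0+3·3+3·5 = 26 | 4·4+2·5 = 26
G: 2·0+4·1+3·4+3·8 = 40 | 4·7+2·6 = 40
Q: 2·0+4·5+3·2+3·0 = 26 | 4·5+2·3 = 26
Z: 2·7+4·1+3·2+3·6 = 42 | 4·8+2·5 = 42
X: 2·1+4·6+3·2+3·0 = 32 | 4·7+2·2 = 32
gcd(2,4,3,3,4,2) = 1

Coefficients: [2, 4, 3, 3, 4, 2]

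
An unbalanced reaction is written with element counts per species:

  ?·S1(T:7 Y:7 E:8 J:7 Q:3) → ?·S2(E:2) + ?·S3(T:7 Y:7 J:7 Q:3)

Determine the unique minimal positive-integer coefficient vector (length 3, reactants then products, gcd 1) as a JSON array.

T: 1·7 = 7 | 4·0+1·7 = 7
Y: 1·7 = 7 | 4·0+1·7 = 7
E: 1·8 = 8 | 4·2+1·0 = 8
J: 1·7 = 7 | 4·0+1·7 = 7
Q: 1·3 = 3 | 4·0+1·3 = 3
gcd(1,4,1) = 1

Coefficients: [1, 4, 1]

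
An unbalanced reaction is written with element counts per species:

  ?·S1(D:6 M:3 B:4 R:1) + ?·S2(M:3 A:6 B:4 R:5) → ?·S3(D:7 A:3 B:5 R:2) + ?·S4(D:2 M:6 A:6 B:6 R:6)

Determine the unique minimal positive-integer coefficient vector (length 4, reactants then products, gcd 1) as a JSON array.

Coefficients: [4, 6, 2, 5]

D: 4·6+6·0 = 24 | 2·7+5·2 = 24
M: 4·3+6·3 = 30 | 2·0+5·6 = 30
A: 4·0+6·6 = 36 | 2·3+5·6 = 36
B: 4·4+6·4 = 40 | 2·5+5·6 = 40
R: 4·1+6·5 = 34 | 2·2+5·6 = 34
gcd(4,6,2,5) = 1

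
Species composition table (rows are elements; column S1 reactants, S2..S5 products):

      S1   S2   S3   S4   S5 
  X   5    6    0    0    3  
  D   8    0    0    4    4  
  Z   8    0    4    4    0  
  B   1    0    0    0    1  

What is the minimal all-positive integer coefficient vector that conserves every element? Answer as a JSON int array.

X: 3·5 = 15 | 1·6+3·0+3·0+3·3 = 15
D: 3·8 = 24 | 1·0+3·0+3·4+3·4 = 24
Z: 3·8 = 24 | 1·0+3·4+3·4+3·0 = 24
B: 3·1 = 3 | 1·0+3·0+3·0+3·1 = 3
gcd(3,1,3,3,3) = 1

Coefficients: [3, 1, 3, 3, 3]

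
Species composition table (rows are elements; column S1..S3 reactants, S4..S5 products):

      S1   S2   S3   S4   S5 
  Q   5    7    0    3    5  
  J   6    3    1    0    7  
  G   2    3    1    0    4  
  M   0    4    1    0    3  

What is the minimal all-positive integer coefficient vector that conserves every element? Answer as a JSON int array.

Coefficients: [3, 2, 4, 3, 4]

Q: 3·5+2·7+4·0 = 29 | 3·3+4·5 = 29
J: 3·6+2·3+4·1 = 28 | 3·0+4·7 = 28
G: 3·2+2·3+4·1 = 16 | 3·0+4·4 = 16
M: 3·0+2·4+4·1 = 12 | 3·0+4·3 = 12
gcd(3,2,4,3,4) = 1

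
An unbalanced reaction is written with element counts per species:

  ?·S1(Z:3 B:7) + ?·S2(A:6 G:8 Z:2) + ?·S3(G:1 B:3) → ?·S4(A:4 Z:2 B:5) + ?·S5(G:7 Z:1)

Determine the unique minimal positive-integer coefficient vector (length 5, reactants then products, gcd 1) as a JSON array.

Coefficients: [3, 4, 3, 6, 5]

A: 3·0+4·6+3·0 = 24 | 6·4+5·0 = 24
G: 3·0+4·8+3·1 = 35 | 6·0+5·7 = 35
Z: 3·3+4·2+3·0 = 17 | 6·2+5·1 = 17
B: 3·7+4·0+3·3 = 30 | 6·5+5·0 = 30
gcd(3,4,3,6,5) = 1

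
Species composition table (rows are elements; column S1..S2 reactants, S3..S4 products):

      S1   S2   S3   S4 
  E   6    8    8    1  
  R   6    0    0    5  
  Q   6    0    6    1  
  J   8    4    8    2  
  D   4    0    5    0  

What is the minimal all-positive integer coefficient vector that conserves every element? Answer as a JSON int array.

Coefficients: [5, 1, 4, 6]

E: 5·6+1·8 = 38 | 4·8+6·1 = 38
R: 5·6+1·0 = 30 | 4·0+6·5 = 30
Q: 5·6+1·0 = 30 | 4·6+6·1 = 30
J: 5·8+1·4 = 44 | 4·8+6·2 = 44
D: 5·4+1·0 = 20 | 4·5+6·0 = 20
gcd(5,1,4,6) = 1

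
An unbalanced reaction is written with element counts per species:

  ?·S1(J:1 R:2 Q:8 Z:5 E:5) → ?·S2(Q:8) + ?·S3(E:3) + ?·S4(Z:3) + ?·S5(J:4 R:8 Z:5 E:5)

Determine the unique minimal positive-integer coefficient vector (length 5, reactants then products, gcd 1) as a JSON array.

J: 4·1 = 4 | 4·0+5·0+5·0+1·4 = 4
R: 4·2 = 8 | 4·0+5·0+5·0+1·8 = 8
Q: 4·8 = 32 | 4·8+5·0+5·0+1·0 = 32
Z: 4·5 = 20 | 4·0+5·0+5·3+1·5 = 20
E: 4·5 = 20 | 4·0+5·3+5·0+1·5 = 20
gcd(4,4,5,5,1) = 1

Coefficients: [4, 4, 5, 5, 1]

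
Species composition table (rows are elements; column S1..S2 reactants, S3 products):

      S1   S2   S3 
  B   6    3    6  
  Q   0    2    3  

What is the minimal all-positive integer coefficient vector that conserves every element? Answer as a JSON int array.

Coefficients: [1, 6, 4]

B: 1·6+6·3 = 24 | 4·6 = 24
Q: 1·0+6·2 = 12 | 4·3 = 12
gcd(1,6,4) = 1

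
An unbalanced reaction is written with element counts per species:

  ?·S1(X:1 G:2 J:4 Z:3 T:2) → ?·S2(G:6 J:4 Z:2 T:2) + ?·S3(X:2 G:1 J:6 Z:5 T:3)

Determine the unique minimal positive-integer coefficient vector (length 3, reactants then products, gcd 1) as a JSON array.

X: 4·1 = 4 | 1·0+2·2 = 4
G: 4·2 = 8 | 1·6+2·1 = 8
J: 4·4 = 16 | 1·4+2·6 = 16
Z: 4·3 = 12 | 1·2+2·5 = 12
T: 4·2 = 8 | 1·2+2·3 = 8
gcd(4,1,2) = 1

Coefficients: [4, 1, 2]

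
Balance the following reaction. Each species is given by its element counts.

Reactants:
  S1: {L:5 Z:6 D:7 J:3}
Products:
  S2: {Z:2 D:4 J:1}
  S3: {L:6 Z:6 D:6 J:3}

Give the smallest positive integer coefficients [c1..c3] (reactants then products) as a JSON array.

Coefficients: [6, 3, 5]

L: 6·5 = 30 | 3·0+5·6 = 30
Z: 6·6 = 36 | 3·2+5·6 = 36
D: 6·7 = 42 | 3·4+5·6 = 42
J: 6·3 = 18 | 3·1+5·3 = 18
gcd(6,3,5) = 1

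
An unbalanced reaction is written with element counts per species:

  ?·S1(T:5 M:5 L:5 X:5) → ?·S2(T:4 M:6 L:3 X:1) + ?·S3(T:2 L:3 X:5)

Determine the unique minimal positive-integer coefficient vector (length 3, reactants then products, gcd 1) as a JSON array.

Coefficients: [6, 5, 5]

T: 6·5 = 30 | 5·4+5·2 = 30
M: 6·5 = 30 | 5·6+5·0 = 30
L: 6·5 = 30 | 5·3+5·3 = 30
X: 6·5 = 30 | 5·1+5·5 = 30
gcd(6,5,5) = 1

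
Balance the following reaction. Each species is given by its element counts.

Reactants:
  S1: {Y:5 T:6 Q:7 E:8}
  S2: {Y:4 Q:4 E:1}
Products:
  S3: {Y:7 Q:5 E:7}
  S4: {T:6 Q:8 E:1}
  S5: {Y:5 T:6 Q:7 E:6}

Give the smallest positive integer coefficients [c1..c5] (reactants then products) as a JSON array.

Y: 6·5+4·4 = 46 | 3·7+1·0+5·5 = 46
T: 6·6+4·0 = 36 | 3·0+1·6+5·6 = 36
Q: 6·7+4·4 = 58 | 3·5+1·8+5·7 = 58
E: 6·8+4·1 = 52 | 3·7+1·1+5·6 = 52
gcd(6,4,3,1,5) = 1

Coefficients: [6, 4, 3, 1, 5]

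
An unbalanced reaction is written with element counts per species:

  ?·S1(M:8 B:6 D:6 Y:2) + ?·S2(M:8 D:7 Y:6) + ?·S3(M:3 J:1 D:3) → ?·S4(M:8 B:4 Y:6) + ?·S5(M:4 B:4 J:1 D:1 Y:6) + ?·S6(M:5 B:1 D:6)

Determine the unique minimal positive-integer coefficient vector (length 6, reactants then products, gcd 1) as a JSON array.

M: 3·8+2·8+2·3 = 46 | 1·8+2·4+6·5 = 46
B: 3·6+2·0+2·0 = 18 | 1·4+2·4+6·1 = 18
J: 3·0+2·0+2·1 = 2 | 1·0+2·1+6·0 = 2
D: 3·6+2·7+2·3 = 38 | 1·0+2·1+6·6 = 38
Y: 3·2+2·6+2·0 = 18 | 1·6+2·6+6·0 = 18
gcd(3,2,2,1,2,6) = 1

Coefficients: [3, 2, 2, 1, 2, 6]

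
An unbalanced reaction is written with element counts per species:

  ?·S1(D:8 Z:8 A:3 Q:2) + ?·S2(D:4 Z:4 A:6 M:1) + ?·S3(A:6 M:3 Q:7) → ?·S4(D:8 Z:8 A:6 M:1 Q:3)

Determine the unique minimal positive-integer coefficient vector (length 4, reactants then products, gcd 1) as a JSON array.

Coefficients: [4, 2, 1, 5]

D: 4·8+2·4+1·0 = 40 | 5·8 = 40
Z: 4·8+2·4+1·0 = 40 | 5·8 = 40
A: 4·3+2·6+1·6 = 30 | 5·6 = 30
M: 4·0+2·1+1·3 = 5 | 5·1 = 5
Q: 4·2+2·0+1·7 = 15 | 5·3 = 15
gcd(4,2,1,5) = 1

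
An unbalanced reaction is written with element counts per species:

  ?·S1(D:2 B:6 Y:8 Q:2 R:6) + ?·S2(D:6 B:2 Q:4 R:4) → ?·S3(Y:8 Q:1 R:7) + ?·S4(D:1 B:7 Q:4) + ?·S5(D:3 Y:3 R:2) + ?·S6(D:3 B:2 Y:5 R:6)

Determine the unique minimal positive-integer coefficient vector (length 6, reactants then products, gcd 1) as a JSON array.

D: 5·2+2·6 = 22 | 2·0+4·1+3·3+3·3 = 22
B: 5·6+2·2 = 34 | 2·0+4·7+3·0+3·2 = 34
Y: 5·8+2·0 = 40 | 2·8+4·0+3·3+3·5 = 40
Q: 5·2+2·4 = 18 | 2·1+4·4+3·0+3·0 = 18
R: 5·6+2·4 = 38 | 2·7+4·0+3·2+3·6 = 38
gcd(5,2,2,4,3,3) = 1

Coefficients: [5, 2, 2, 4, 3, 3]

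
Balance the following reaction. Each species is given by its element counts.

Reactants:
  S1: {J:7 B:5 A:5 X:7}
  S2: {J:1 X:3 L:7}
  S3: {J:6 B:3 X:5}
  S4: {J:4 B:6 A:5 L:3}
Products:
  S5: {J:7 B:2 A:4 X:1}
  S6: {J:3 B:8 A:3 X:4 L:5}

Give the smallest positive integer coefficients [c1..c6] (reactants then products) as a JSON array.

Coefficients: [1, 1, 3, 6, 5, 5]

J: 1·7+1·1+3·6+6·4 = 50 | 5·7+5·3 = 50
B: 1·5+1·0+3·3+6·6 = 50 | 5·2+5·8 = 50
A: 1·5+1·0+3·0+6·5 = 35 | 5·4+5·3 = 35
X: 1·7+1·3+3·5+6·0 = 25 | 5·1+5·4 = 25
L: 1·0+1·7+3·0+6·3 = 25 | 5·0+5·5 = 25
gcd(1,1,3,6,5,5) = 1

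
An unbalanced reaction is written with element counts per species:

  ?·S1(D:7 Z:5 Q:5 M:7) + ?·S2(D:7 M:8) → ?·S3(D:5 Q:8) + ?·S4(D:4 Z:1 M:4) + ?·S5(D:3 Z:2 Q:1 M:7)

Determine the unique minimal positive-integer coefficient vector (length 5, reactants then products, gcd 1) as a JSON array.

Coefficients: [2, 3, 1, 6, 2]

D: 2·7+3·7 = 35 | 1·5+6·4+2·3 = 35
Z: 2·5+3·0 = 10 | 1·0+6·1+2·2 = 10
Q: 2·5+3·0 = 10 | 1·8+6·0+2·1 = 10
M: 2·7+3·8 = 38 | 1·0+6·4+2·7 = 38
gcd(2,3,1,6,2) = 1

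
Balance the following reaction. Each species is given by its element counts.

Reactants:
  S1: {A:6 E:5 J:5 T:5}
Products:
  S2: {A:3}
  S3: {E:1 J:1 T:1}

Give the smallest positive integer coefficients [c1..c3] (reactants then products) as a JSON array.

Coefficients: [1, 2, 5]

A: 1·6 = 6 | 2·3+5·0 = 6
E: 1·5 = 5 | 2·0+5·1 = 5
J: 1·5 = 5 | 2·0+5·1 = 5
T: 1·5 = 5 | 2·0+5·1 = 5
gcd(1,2,5) = 1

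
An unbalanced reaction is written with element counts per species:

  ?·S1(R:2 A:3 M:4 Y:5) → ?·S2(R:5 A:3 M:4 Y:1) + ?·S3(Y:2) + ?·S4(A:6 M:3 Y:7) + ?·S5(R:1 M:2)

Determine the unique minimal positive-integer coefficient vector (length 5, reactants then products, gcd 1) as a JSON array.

R: 5·2 = 10 | 1·5+5·0+2·0+5·1 = 10
A: 5·3 = 15 | 1·3+5·0+2·6+5·0 = 15
M: 5·4 = 20 | 1·4+5·0+2·3+5·2 = 20
Y: 5·5 = 25 | 1·1+5·2+2·7+5·0 = 25
gcd(5,1,5,2,5) = 1

Coefficients: [5, 1, 5, 2, 5]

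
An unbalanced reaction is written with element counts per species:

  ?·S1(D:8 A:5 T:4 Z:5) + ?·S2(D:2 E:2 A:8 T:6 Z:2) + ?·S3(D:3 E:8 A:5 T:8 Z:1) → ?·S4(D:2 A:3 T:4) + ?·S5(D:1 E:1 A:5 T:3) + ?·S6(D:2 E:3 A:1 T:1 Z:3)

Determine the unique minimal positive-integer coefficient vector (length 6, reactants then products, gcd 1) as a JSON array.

D: 2·8+3·2+2·3 = 28 | 6·2+4·1+6·2 = 28
E: 2·0+3·2+2·8 = 22 | 6·0+4·1+6·3 = 22
A: 2·5+3·8+2·5 = 44 | 6·3+4·5+6·1 = 44
T: 2·4+3·6+2·8 = 42 | 6·4+4·3+6·1 = 42
Z: 2·5+3·2+2·1 = 18 | 6·0+4·0+6·3 = 18
gcd(2,3,2,6,4,6) = 1

Coefficients: [2, 3, 2, 6, 4, 6]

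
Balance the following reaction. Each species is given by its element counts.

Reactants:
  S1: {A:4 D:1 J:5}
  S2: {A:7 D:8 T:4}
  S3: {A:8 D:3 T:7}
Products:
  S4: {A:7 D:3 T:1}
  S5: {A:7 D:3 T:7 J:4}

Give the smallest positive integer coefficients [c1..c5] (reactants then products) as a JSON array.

Coefficients: [4, 1, 5, 4, 5]

A: 4·4+1·7+5·8 = 63 | 4·7+5·7 = 63
D: 4·1+1·8+5·3 = 27 | 4·3+5·3 = 27
T: 4·0+1·4+5·7 = 39 | 4·1+5·7 = 39
J: 4·5+1·0+5·0 = 20 | 4·0+5·4 = 20
gcd(4,1,5,4,5) = 1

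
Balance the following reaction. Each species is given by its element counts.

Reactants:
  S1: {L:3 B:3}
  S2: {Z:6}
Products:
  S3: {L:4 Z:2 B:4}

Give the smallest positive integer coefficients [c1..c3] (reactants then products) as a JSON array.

L: 4·3+1·0 = 12 | 3·4 = 12
Z: 4·0+1·6 = 6 | 3·2 = 6
B: 4·3+1·0 = 12 | 3·4 = 12
gcd(4,1,3) = 1

Coefficients: [4, 1, 3]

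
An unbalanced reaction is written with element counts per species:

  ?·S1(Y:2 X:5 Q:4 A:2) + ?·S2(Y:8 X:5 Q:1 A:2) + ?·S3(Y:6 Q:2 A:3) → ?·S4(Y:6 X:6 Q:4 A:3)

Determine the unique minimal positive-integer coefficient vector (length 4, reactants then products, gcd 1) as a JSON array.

Coefficients: [4, 2, 1, 5]

Y: 4·2+2·8+1·6 = 30 | 5·6 = 30
X: 4·5+2·5+1·0 = 30 | 5·6 = 30
Q: 4·4+2·1+1·2 = 20 | 5·4 = 20
A: 4·2+2·2+1·3 = 15 | 5·3 = 15
gcd(4,2,1,5) = 1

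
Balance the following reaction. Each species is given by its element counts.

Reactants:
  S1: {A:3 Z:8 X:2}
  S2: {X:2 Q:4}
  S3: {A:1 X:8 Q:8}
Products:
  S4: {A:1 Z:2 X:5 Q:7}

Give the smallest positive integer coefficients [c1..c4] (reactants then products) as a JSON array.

Coefficients: [1, 5, 1, 4]

A: 1·3+5·0+1·1 = 4 | 4·1 = 4
Z: 1·8+5·0+1·0 = 8 | 4·2 = 8
X: 1·2+5·2+1·8 = 20 | 4·5 = 20
Q: 1·0+5·4+1·8 = 28 | 4·7 = 28
gcd(1,5,1,4) = 1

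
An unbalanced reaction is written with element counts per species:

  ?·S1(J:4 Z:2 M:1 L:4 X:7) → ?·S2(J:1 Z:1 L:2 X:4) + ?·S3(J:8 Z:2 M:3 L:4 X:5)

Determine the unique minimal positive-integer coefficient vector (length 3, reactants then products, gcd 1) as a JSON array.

J: 3·4 = 12 | 4·1+1·8 = 12
Z: 3·2 = 6 | 4·1+1·2 = 6
M: 3·1 = 3 | 4·0+1·3 = 3
L: 3·4 = 12 | 4·2+1·4 = 12
X: 3·7 = 21 | 4·4+1·5 = 21
gcd(3,4,1) = 1

Coefficients: [3, 4, 1]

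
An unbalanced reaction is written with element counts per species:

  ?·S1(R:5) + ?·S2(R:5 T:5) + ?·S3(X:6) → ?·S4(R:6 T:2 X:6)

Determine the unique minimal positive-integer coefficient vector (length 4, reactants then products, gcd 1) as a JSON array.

R: 4·5+2·5+5·0 = 30 | 5·6 = 30
T: 4·0+2·5+5·0 = 10 | 5·2 = 10
X: 4·0+2·0+5·6 = 30 | 5·6 = 30
gcd(4,2,5,5) = 1

Coefficients: [4, 2, 5, 5]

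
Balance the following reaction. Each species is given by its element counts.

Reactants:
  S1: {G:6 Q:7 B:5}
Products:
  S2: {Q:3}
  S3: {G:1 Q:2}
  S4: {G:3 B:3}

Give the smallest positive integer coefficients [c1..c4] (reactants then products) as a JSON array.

Coefficients: [3, 5, 3, 5]

G: 3·6 = 18 | 5·0+3·1+5·3 = 18
Q: 3·7 = 21 | 5·3+3·2+5·0 = 21
B: 3·5 = 15 | 5·0+3·0+5·3 = 15
gcd(3,5,3,5) = 1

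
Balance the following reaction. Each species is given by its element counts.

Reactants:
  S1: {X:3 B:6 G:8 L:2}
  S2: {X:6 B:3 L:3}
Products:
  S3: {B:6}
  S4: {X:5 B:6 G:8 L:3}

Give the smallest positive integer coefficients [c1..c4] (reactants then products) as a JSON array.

X: 6·3+2·6 = 30 | 1·0+6·5 = 30
B: 6·6+2·3 = 42 | 1·6+6·6 = 42
G: 6·8+2·0 = 48 | 1·0+6·8 = 48
L: 6·2+2·3 = 18 | 1·0+6·3 = 18
gcd(6,2,1,6) = 1

Coefficients: [6, 2, 1, 6]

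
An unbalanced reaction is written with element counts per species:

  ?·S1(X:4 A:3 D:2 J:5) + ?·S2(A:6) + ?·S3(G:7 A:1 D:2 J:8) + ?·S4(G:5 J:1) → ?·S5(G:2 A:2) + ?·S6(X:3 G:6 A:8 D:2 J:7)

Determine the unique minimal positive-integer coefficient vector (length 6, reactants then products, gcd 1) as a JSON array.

X: 3·4+5·0+1·0+5·0 = 12 | 4·0+4·3 = 12
G: 3·0+5·0+1·7+5·5 = 32 | 4·2+4·6 = 32
A: 3·3+5·6+1·1+5·0 = 40 | 4·2+4·8 = 40
D: 3·2+5·0+1·2+5·0 = 8 | 4·0+4·2 = 8
J: 3·5+5·0+1·8+5·1 = 28 | 4·0+4·7 = 28
gcd(3,5,1,5,4,4) = 1

Coefficients: [3, 5, 1, 5, 4, 4]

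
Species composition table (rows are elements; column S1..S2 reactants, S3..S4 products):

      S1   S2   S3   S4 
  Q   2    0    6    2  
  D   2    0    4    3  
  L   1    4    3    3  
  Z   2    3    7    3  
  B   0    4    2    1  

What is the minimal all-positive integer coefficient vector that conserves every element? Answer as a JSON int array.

Coefficients: [5, 1, 1, 2]

Q: 5·2+1·0 = 10 | 1·6+2·2 = 10
D: 5·2+1·0 = 10 | 1·4+2·3 = 10
L: 5·1+1·4 = 9 | 1·3+2·3 = 9
Z: 5·2+1·3 = 13 | 1·7+2·3 = 13
B: 5·0+1·4 = 4 | 1·2+2·1 = 4
gcd(5,1,1,2) = 1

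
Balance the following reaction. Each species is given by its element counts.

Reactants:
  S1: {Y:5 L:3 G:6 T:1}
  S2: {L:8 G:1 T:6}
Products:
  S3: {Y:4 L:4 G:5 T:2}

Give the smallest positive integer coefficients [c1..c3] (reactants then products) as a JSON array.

Coefficients: [4, 1, 5]

Y: 4·5+1·0 = 20 | 5·4 = 20
L: 4·3+1·8 = 20 | 5·4 = 20
G: 4·6+1·1 = 25 | 5·5 = 25
T: 4·1+1·6 = 10 | 5·2 = 10
gcd(4,1,5) = 1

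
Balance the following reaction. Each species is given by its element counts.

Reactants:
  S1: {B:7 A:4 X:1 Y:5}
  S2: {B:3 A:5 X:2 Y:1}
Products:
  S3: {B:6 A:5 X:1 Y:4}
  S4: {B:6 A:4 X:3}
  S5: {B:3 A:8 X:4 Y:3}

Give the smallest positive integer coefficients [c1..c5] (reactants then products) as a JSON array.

B: 3·7+4·3 = 33 | 4·6+1·6+1·3 = 33
A: 3·4+4·5 = 32 | 4·5+1·4+1·8 = 32
X: 3·1+4·2 = 11 | 4·1+1·3+1·4 = 11
Y: 3·5+4·1 = 19 | 4·4+1·0+1·3 = 19
gcd(3,4,4,1,1) = 1

Coefficients: [3, 4, 4, 1, 1]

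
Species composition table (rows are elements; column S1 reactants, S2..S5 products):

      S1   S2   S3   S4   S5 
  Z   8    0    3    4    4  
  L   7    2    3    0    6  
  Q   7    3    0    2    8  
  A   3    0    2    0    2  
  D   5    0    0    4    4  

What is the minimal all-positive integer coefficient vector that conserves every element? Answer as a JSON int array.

Coefficients: [4, 2, 4, 3, 2]

Z: 4·8 = 32 | 2·0+4·3+3·4+2·4 = 32
L: 4·7 = 28 | 2·2+4·3+3·0+2·6 = 28
Q: 4·7 = 28 | 2·3+4·0+3·2+2·8 = 28
A: 4·3 = 12 | 2·0+4·2+3·0+2·2 = 12
D: 4·5 = 20 | 2·0+4·0+3·4+2·4 = 20
gcd(4,2,4,3,2) = 1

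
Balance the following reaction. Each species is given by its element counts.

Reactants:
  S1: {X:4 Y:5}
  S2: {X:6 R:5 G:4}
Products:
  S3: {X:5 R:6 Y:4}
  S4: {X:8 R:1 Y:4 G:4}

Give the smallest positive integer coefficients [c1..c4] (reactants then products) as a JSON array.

X: 4·4+3·6 = 34 | 2·5+3·8 = 34
R: 4·0+3·5 = 15 | 2·6+3·1 = 15
Y: 4·5+3·0 = 20 | 2·4+3·4 = 20
G: 4·0+3·4 = 12 | 2·0+3·4 = 12
gcd(4,3,2,3) = 1

Coefficients: [4, 3, 2, 3]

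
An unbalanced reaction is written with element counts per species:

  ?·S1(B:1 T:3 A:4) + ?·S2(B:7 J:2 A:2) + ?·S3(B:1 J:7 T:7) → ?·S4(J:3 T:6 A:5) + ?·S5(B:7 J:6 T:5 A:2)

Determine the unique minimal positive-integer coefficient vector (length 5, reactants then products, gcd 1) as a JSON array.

B: 3·1+4·7+4·1 = 35 | 2·0+5·7 = 35
J: 3·0+4·2+4·7 = 36 | 2·3+5·6 = 36
T: 3·3+4·0+4·7 = 37 | 2·6+5·5 = 37
A: 3·4+4·2+4·0 = 20 | 2·5+5·2 = 20
gcd(3,4,4,2,5) = 1

Coefficients: [3, 4, 4, 2, 5]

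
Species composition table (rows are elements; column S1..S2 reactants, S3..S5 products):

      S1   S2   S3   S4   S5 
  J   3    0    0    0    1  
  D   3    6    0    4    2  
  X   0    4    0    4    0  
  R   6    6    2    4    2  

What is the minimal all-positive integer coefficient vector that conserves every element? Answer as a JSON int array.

J: 2·3+3·0 = 6 | 3·0+3·0+6·1 = 6
D: 2·3+3·6 = 24 | 3·0+3·4+6·2 = 24
X: 2·0+3·4 = 12 | 3·0+3·4+6·0 = 12
R: 2·6+3·6 = 30 | 3·2+3·4+6·2 = 30
gcd(2,3,3,3,6) = 1

Coefficients: [2, 3, 3, 3, 6]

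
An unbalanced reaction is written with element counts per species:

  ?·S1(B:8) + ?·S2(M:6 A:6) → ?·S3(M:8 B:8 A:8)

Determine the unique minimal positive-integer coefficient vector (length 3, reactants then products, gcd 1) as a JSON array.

M: 3·0+4·6 = 24 | 3·8 = 24
B: 3·8+4·0 = 24 | 3·8 = 24
A: 3·0+4·6 = 24 | 3·8 = 24
gcd(3,4,3) = 1

Coefficients: [3, 4, 3]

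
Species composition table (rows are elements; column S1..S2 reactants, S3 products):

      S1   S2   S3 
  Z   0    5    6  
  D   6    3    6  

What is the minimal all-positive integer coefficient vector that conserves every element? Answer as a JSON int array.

Coefficients: [2, 6, 5]

Z: 2·0+6·5 = 30 | 5·6 = 30
D: 2·6+6·3 = 30 | 5·6 = 30
gcd(2,6,5) = 1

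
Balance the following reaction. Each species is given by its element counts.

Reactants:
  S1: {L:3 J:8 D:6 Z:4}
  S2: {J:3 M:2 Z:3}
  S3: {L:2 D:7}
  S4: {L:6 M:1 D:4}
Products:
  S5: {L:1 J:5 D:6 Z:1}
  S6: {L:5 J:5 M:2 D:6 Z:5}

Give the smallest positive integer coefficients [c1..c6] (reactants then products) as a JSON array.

L: 5·3+5·0+4·2+2·6 = 35 | 5·1+6·5 = 35
J: 5·8+5·3+4·0+2·0 = 55 | 5·5+6·5 = 55
M: 5·0+5·2+4·0+2·1 = 12 | 5·0+6·2 = 12
D: 5·6+5·0+4·7+2·4 = 66 | 5·6+6·6 = 66
Z: 5·4+5·3+4·0+2·0 = 35 | 5·1+6·5 = 35
gcd(5,5,4,2,5,6) = 1

Coefficients: [5, 5, 4, 2, 5, 6]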